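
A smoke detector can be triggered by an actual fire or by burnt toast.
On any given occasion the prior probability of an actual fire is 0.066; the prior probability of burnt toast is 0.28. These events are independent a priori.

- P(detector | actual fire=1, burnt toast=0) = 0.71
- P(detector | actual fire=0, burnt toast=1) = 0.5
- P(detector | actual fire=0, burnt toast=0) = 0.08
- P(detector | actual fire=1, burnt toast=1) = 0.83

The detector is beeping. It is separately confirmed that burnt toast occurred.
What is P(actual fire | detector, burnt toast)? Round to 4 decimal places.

P(detector | burnt toast) = 0.5×0.934 + 0.83×0.066 = 0.467000 + 0.054780 = 0.521780
The actual fire-present share is 0.83×0.066 = 0.054780.
So P(actual fire | detector, burnt toast) = 0.054780/0.521780 ≈ 0.1050.

P(actual fire | detector, burnt toast) ≈ 0.1050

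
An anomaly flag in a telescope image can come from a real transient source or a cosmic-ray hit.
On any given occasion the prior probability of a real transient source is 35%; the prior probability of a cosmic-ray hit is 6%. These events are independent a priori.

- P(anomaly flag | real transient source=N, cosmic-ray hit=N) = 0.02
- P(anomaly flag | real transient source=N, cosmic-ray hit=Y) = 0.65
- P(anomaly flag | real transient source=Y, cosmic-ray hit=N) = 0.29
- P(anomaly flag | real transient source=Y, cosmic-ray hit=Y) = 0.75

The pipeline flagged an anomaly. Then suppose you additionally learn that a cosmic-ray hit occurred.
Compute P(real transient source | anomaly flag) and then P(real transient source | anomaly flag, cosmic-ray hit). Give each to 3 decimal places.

P(real transient source | anomaly flag) ≈ 0.747; P(real transient source | anomaly flag, cosmic-ray hit) ≈ 0.383

Numerator (weight on configurations with real transient source): 0.095410 + 0.015750 = 0.111160
Denominator P(anomaly flag): 0.02·0.65·0.94 + 0.65·0.65·0.06 + 0.29·0.35·0.94 + 0.75·0.35·0.06 = 0.148730
P(real transient source | anomaly flag) = 0.111160/0.148730 ≈ 0.747

Now also conditioning on cosmic-ray hit=true:
For the numerator, keep only real transient source=true terms: 0.75×0.35 = 0.262500
Normalizer over all consistent configurations: 0.65×0.65 + 0.75×0.35 = 0.685000
Posterior = 0.262500 / 0.685000 ≈ 0.383
— cosmic-ray hit explains away the evidence for real transient source.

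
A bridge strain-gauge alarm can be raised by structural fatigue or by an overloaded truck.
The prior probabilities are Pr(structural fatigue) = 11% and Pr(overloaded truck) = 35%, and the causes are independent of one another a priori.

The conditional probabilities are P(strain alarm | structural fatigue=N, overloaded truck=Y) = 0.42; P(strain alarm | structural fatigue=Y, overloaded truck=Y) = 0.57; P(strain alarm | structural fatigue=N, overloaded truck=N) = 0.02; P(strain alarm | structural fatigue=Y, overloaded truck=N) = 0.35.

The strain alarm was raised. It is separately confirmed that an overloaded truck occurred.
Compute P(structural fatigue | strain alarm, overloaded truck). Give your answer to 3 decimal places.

P(structural fatigue | strain alarm, overloaded truck) ≈ 0.144

By total probability over both values of structural fatigue:
  P(strain alarm | overloaded truck) = 0.42×0.89 + 0.57×0.11
        = 0.373800 + 0.062700 = 0.436500
Keeping only the structural fatigue-present terms gives 0.062700, so
  P(structural fatigue | strain alarm, overloaded truck) = 0.062700 / 0.436500 ≈ 0.144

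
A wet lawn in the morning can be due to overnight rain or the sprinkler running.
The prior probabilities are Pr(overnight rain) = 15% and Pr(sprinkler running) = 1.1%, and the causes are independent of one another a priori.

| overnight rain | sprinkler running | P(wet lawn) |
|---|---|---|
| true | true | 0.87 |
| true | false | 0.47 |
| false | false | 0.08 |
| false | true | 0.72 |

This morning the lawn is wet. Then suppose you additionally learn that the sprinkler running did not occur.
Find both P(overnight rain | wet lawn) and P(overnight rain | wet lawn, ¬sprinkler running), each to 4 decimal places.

Weight on overnight rain=true, given the evidence: 0.069724 + 0.001435 = 0.071159
The normalizing constant is 0.08·0.85·0.989 + 0.72·0.85·0.011 + 0.47·0.15·0.989 + 0.87·0.15·0.011 = 0.145143
Posterior = 0.071159 / 0.145143 ≈ 0.4903

Now condition on the additional information:
By total probability over both values of overnight rain:
  P(wet lawn | ¬sprinkler running) = 0.08·0.85 + 0.47·0.15
        = 0.068000 + 0.070500 = 0.138500
The terms with overnight rain present sum to 0.070500, so
  P(overnight rain | wet lawn, ¬sprinkler running) = 0.070500 / 0.138500 ≈ 0.5090

P(overnight rain | wet lawn) ≈ 0.4903; P(overnight rain | wet lawn, ¬sprinkler running) ≈ 0.5090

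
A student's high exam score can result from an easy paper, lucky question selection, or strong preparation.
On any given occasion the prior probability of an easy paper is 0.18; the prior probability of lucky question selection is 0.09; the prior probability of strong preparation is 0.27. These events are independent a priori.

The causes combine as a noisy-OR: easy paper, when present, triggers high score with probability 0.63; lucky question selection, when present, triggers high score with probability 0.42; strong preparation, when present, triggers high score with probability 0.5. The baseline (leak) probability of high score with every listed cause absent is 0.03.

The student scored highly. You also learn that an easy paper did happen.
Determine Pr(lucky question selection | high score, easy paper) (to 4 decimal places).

Under noisy-OR, P(high score | causes) = 1 − (1−0.03)·∏(1−qᵢ) over the active causes.
P(high score | easy paper) = 0.6411×0.91×0.73 + 0.82055×0.91×0.27 + 0.791838×0.09×0.73 + 0.895919×0.09×0.27 = 0.425883 + 0.201609 + 0.052024 + 0.021771 = 0.701287
Restricting to configurations with lucky question selection present: 0.052024 + 0.021771 = 0.073795.
Hence the posterior is 0.073795/0.701287 ≈ 0.1052.

Pr(lucky question selection | high score, easy paper) ≈ 0.1052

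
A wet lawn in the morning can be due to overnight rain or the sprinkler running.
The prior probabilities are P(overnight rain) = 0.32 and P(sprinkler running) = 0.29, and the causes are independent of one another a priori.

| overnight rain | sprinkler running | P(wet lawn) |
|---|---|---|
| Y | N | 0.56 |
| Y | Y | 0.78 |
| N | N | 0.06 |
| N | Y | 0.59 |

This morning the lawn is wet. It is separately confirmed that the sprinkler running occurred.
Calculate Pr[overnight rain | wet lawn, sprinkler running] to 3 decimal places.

Pr[overnight rain | wet lawn, sprinkler running] ≈ 0.384

Sum P(wet lawn|·) weighted by the priors over both values of overnight rain:
  P(wet lawn | sprinkler running) = 0.59·0.68 + 0.78·0.32
        = 0.401200 + 0.249600 = 0.650800
Keeping only the overnight rain-present terms gives 0.249600, so
  P(overnight rain | wet lawn, sprinkler running) = 0.249600 / 0.650800 ≈ 0.384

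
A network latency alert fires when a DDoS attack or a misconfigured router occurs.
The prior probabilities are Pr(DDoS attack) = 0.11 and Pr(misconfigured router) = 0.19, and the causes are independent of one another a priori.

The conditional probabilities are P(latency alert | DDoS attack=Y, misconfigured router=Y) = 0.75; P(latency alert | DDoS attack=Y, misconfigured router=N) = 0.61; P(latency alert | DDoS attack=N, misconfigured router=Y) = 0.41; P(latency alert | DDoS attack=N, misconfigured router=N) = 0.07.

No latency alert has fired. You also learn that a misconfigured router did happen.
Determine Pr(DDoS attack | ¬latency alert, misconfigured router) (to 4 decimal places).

Numerator (weight on configurations with DDoS attack): 0.25×0.11 = 0.027500
The normalizing constant is 0.59×0.89 + 0.25×0.11 = 0.552600
P(DDoS attack | ¬latency alert, misconfigured router) = 0.027500/0.552600 ≈ 0.0498

Pr(DDoS attack | ¬latency alert, misconfigured router) ≈ 0.0498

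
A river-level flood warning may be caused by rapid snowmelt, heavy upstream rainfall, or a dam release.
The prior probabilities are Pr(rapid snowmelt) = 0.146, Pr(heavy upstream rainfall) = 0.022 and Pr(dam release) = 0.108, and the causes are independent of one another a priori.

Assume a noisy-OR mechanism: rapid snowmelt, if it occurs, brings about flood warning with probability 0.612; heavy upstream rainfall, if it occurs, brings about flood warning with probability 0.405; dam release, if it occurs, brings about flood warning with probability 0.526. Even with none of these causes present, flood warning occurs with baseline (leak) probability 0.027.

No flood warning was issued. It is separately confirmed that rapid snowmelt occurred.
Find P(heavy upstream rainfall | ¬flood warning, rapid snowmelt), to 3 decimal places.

P(heavy upstream rainfall | ¬flood warning, rapid snowmelt) ≈ 0.013

Under noisy-OR, P(flood warning | causes) = 1 − (1−0.027)·∏(1−qᵢ) over the active causes.
Enumerate the 4 (heavy upstream rainfall, dam release) configurations and weight by the priors:
  P(¬flood warning | rapid snowmelt) = 0.377524*0.978*0.892 + 0.178946*0.978*0.108 + 0.224627*0.022*0.892 + 0.106473*0.022*0.108
        = 0.329343 + 0.018901 + 0.004408 + 0.000253 = 0.352905
Configurations with heavy upstream rainfall contribute 0.004661, so
  P(heavy upstream rainfall | ¬flood warning, rapid snowmelt) = 0.004661 / 0.352905 ≈ 0.013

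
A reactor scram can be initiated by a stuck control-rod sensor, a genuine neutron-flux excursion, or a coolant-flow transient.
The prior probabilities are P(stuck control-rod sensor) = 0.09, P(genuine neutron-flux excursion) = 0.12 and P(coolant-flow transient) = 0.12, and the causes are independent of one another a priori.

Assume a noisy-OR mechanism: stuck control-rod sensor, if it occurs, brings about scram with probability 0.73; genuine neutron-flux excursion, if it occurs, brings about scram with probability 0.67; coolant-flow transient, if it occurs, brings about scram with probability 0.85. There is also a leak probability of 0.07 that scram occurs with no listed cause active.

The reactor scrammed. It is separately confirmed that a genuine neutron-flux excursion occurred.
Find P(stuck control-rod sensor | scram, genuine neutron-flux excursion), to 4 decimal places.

Under noisy-OR, P(scram | causes) = 1 − (1−0.07)·∏(1−qᵢ) over the active causes.
Numerator (weight on configurations with stuck control-rod sensor): 0.072637 + 0.010666 = 0.083303
Denominator P(scram | genuine neutron-flux excursion): 0.6931*0.91*0.88 + 0.953965*0.91*0.12 + 0.917137*0.09*0.88 + 0.987571*0.09*0.12 = 0.742510
P(stuck control-rod sensor | scram, genuine neutron-flux excursion) = 0.083303/0.742510 ≈ 0.1122

P(stuck control-rod sensor | scram, genuine neutron-flux excursion) ≈ 0.1122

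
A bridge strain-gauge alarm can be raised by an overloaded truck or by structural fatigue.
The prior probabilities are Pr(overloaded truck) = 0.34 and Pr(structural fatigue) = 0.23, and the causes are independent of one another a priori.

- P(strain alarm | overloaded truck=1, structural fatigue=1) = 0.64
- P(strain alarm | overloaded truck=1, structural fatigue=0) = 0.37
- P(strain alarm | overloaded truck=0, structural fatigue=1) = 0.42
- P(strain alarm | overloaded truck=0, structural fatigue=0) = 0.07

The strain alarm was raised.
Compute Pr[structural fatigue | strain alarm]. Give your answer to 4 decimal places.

For the numerator, keep only structural fatigue=true terms: 0.063756 + 0.050048 = 0.113804
Normalizer over all consistent configurations: 0.07×0.66×0.77 + 0.42×0.66×0.23 + 0.37×0.34×0.77 + 0.64×0.34×0.23 = 0.246244
Posterior = 0.113804 / 0.246244 ≈ 0.4622

Pr[structural fatigue | strain alarm] ≈ 0.4622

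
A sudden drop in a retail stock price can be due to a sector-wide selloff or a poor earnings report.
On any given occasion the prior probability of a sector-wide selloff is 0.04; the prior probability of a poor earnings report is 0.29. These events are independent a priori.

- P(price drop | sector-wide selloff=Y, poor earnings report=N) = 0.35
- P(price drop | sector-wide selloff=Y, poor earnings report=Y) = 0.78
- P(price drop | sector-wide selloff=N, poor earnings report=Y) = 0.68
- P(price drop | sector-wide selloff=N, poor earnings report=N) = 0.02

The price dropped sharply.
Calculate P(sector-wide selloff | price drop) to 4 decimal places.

P(price drop) = 0.02×0.96×0.71 + 0.68×0.96×0.29 + 0.35×0.04×0.71 + 0.78×0.04×0.29 = 0.013632 + 0.189312 + 0.009940 + 0.009048 = 0.221932
Of this, 0.018988 comes from 0.009940 + 0.009048 (the sector-wide selloff=true cases).
P(sector-wide selloff | price drop) = 0.018988 / 0.221932 ≈ 0.0856

P(sector-wide selloff | price drop) ≈ 0.0856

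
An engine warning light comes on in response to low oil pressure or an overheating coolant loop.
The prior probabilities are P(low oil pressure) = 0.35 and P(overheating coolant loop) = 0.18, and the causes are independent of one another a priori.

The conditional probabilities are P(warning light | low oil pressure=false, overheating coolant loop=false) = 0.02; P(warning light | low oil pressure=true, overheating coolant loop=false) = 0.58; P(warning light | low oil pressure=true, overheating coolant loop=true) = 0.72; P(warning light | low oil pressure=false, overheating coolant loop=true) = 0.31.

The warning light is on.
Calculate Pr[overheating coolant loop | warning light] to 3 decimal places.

Enumerate the 4 (low oil pressure, overheating coolant loop) configurations and weight by the priors:
  P(warning light) = 0.02*0.65*0.82 + 0.31*0.65*0.18 + 0.58*0.35*0.82 + 0.72*0.35*0.18
        = 0.010660 + 0.036270 + 0.166460 + 0.045360 = 0.258750
Keeping only the overheating coolant loop-present terms gives 0.081630, so
  P(overheating coolant loop | warning light) = 0.081630 / 0.258750 ≈ 0.315

Pr[overheating coolant loop | warning light] ≈ 0.315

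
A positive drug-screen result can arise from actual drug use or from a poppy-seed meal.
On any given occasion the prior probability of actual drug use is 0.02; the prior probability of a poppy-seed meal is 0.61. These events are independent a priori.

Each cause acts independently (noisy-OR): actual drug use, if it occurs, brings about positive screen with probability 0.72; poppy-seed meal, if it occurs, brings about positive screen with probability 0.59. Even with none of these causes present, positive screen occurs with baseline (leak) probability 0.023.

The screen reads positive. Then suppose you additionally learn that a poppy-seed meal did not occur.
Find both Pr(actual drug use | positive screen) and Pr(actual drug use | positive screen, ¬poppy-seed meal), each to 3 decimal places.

Pr(actual drug use | positive screen) ≈ 0.043; Pr(actual drug use | positive screen, ¬poppy-seed meal) ≈ 0.392

Under noisy-OR, P(positive screen | causes) = 1 − (1−0.023)·∏(1−qᵢ) over the active causes.
P(positive screen) = 0.023*0.98*0.39 + 0.59943*0.98*0.61 + 0.72644*0.02*0.39 + 0.88784*0.02*0.61 = 0.008791 + 0.358339 + 0.005666 + 0.010832 = 0.383628
Restricting to configurations with actual drug use present: 0.005666 + 0.010832 = 0.016498.
Hence the posterior is 0.016498/0.383628 ≈ 0.043.

Now condition on the additional information:
Sum P(positive screen|·) weighted by the priors over both values of actual drug use:
  P(positive screen | ¬poppy-seed meal) = 0.023*0.98 + 0.72644*0.02
        = 0.022540 + 0.014529 = 0.037069
Keeping only the actual drug use-present terms gives 0.014529, so
  P(actual drug use | positive screen, ¬poppy-seed meal) = 0.014529 / 0.037069 ≈ 0.392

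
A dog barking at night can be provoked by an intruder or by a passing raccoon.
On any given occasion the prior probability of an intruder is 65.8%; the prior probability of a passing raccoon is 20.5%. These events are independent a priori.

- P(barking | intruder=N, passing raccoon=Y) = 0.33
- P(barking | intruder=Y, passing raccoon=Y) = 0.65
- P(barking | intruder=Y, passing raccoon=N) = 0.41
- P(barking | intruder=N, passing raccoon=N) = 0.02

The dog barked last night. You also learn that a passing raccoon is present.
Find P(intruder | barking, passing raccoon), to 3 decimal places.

P(barking | passing raccoon) = 0.33*0.342 + 0.65*0.658 = 0.112860 + 0.427700 = 0.540560
The intruder-present share is 0.65*0.658 = 0.427700.
So P(intruder | barking, passing raccoon) = 0.427700/0.540560 ≈ 0.791.

P(intruder | barking, passing raccoon) ≈ 0.791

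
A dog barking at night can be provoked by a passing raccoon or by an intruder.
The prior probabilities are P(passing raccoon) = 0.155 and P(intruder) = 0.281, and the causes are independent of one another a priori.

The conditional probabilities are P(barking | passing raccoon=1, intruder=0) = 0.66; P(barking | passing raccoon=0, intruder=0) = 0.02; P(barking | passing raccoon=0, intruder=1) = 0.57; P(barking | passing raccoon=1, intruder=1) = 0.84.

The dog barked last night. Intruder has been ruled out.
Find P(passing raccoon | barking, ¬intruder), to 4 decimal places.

Numerator (weight on configurations with passing raccoon): 0.66·0.155 = 0.102300
The normalizing constant is 0.02·0.845 + 0.66·0.155 = 0.119200
Posterior = 0.102300 / 0.119200 ≈ 0.8582

P(passing raccoon | barking, ¬intruder) ≈ 0.8582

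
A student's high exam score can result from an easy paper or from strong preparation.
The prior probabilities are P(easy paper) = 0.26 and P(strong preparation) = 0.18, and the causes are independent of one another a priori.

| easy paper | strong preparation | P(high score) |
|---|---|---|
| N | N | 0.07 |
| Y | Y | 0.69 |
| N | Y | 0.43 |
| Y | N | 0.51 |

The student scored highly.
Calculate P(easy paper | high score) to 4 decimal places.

P(easy paper | high score) ≈ 0.5857

Enumerate the 4 (easy paper, strong preparation) configurations and weight by the priors:
  P(high score) = 0.07·0.74·0.82 + 0.43·0.74·0.18 + 0.51·0.26·0.82 + 0.69·0.26·0.18
        = 0.042476 + 0.057276 + 0.108732 + 0.032292 = 0.240776
Keeping only the easy paper-present terms gives 0.141024, so
  P(easy paper | high score) = 0.141024 / 0.240776 ≈ 0.5857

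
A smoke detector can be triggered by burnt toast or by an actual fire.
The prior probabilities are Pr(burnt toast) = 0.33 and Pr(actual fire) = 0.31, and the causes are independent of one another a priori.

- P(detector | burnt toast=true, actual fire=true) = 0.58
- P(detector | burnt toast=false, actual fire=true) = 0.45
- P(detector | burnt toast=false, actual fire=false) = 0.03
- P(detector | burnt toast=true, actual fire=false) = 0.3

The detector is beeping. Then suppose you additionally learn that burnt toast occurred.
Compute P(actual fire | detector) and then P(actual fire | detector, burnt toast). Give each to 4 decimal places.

P(actual fire | detector) ≈ 0.6503; P(actual fire | detector, burnt toast) ≈ 0.4648

Enumerate the 4 (burnt toast, actual fire) configurations and weight by the priors:
  P(detector) = 0.03×0.67×0.69 + 0.45×0.67×0.31 + 0.3×0.33×0.69 + 0.58×0.33×0.31
        = 0.013869 + 0.093465 + 0.068310 + 0.059334 = 0.234978
Keeping only the actual fire-present terms gives 0.152799, so
  P(actual fire | detector) = 0.152799 / 0.234978 ≈ 0.6503

With the extra evidence:
For the numerator, keep only actual fire=true terms: 0.58*0.31 = 0.179800
Normalizer over all consistent configurations: 0.3*0.69 + 0.58*0.31 = 0.386800
P(actual fire | detector, burnt toast) = 0.179800/0.386800 ≈ 0.4648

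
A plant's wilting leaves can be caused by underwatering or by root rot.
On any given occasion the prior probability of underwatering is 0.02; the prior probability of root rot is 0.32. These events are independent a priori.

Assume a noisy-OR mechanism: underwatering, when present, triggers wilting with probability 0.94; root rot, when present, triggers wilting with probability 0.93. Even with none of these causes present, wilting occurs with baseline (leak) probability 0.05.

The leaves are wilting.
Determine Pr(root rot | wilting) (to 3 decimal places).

Pr(root rot | wilting) ≈ 0.866

Under noisy-OR, P(wilting | causes) = 1 − (1−0.05)·∏(1−qᵢ) over the active causes.
For the numerator, keep only root rot=true terms: 0.292746 + 0.006374 = 0.299120
Denominator P(wilting): 0.05×0.98×0.68 + 0.9335×0.98×0.32 + 0.943×0.02×0.68 + 0.99601×0.02×0.32 = 0.345265
P(root rot | wilting) = 0.299120/0.345265 ≈ 0.866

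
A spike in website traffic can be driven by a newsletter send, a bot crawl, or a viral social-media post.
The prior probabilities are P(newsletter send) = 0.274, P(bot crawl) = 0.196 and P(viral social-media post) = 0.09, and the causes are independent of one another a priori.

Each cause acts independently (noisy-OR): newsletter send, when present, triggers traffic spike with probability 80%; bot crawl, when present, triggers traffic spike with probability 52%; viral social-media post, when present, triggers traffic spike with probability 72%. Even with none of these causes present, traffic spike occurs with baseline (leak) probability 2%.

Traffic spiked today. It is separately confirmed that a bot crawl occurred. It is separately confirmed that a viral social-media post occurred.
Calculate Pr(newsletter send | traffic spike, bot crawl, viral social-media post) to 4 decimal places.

Under noisy-OR, P(traffic spike | causes) = 1 − (1−0.02)·∏(1−qᵢ) over the active causes.
By total probability over both values of newsletter send:
  P(traffic spike | bot crawl, viral social-media post) = 0.868288×0.726 + 0.973658×0.274
        = 0.630377 + 0.266782 = 0.897159
The terms with newsletter send present sum to 0.266782, so
  P(newsletter send | traffic spike, bot crawl, viral social-media post) = 0.266782 / 0.897159 ≈ 0.2974

Pr(newsletter send | traffic spike, bot crawl, viral social-media post) ≈ 0.2974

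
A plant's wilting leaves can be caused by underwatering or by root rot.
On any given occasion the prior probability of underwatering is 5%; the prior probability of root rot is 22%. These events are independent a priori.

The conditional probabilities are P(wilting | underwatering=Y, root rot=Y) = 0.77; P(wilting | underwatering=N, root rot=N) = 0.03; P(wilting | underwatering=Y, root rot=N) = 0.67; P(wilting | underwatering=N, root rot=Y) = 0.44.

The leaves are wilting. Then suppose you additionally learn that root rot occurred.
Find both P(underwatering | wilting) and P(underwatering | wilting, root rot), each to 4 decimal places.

Sum P(wilting|·) weighted by the priors over the 4 (underwatering, root rot) configurations:
  P(wilting) = 0.03·0.95·0.78 + 0.44·0.95·0.22 + 0.67·0.05·0.78 + 0.77·0.05·0.22
        = 0.022230 + 0.091960 + 0.026130 + 0.008470 = 0.148790
Configurations with underwatering contribute 0.034600, so
  P(underwatering | wilting) = 0.034600 / 0.148790 ≈ 0.2325

Now also conditioning on root rot=true:
Numerator (weight on configurations with underwatering): 0.77*0.05 = 0.038500
Normalizer over all consistent configurations: 0.44*0.95 + 0.77*0.05 = 0.456500
Posterior = 0.038500 / 0.456500 ≈ 0.0843
This is intercausal reasoning (explaining away): once root rot accounts for the wilting, underwatering becomes less likely.

P(underwatering | wilting) ≈ 0.2325; P(underwatering | wilting, root rot) ≈ 0.0843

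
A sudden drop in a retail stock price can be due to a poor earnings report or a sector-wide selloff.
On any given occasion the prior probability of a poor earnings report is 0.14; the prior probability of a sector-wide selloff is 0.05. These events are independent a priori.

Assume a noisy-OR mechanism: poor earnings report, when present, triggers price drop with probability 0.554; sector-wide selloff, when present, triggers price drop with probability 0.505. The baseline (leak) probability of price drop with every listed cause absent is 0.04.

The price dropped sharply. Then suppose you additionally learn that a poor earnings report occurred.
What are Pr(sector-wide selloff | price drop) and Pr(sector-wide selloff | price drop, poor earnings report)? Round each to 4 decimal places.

Pr(sector-wide selloff | price drop) ≈ 0.2053; Pr(sector-wide selloff | price drop, poor earnings report) ≈ 0.0676

Under noisy-OR, P(price drop | causes) = 1 − (1−0.04)·∏(1−qᵢ) over the active causes.
Weight on sector-wide selloff=true, given the evidence: 0.022566 + 0.005516 = 0.028082
The normalizing constant is 0.04*0.86*0.95 + 0.5248*0.86*0.05 + 0.57184*0.14*0.95 + 0.788061*0.14*0.05 = 0.136817
Posterior = 0.028082 / 0.136817 ≈ 0.2053

Now also conditioning on poor earnings report=true:
Weight on sector-wide selloff=true, given the evidence: 0.788061*0.05 = 0.039403
Normalizer over all consistent configurations: 0.57184*0.95 + 0.788061*0.05 = 0.582651
P(sector-wide selloff | price drop, poor earnings report) = 0.039403/0.582651 ≈ 0.0676
Conditioning on poor earnings report lowers the posterior on sector-wide selloff: the classic explaining-away effect in a common-effect structure.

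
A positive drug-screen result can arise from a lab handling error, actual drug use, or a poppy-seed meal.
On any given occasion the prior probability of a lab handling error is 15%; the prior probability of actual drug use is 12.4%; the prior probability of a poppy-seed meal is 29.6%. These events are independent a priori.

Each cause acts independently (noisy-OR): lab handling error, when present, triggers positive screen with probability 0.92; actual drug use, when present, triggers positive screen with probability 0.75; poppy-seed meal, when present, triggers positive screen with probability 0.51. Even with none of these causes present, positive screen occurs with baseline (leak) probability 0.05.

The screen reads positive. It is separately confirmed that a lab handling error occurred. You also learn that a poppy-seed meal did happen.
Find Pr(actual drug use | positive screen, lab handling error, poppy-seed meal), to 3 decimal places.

Under noisy-OR, P(positive screen | causes) = 1 − (1−0.05)·∏(1−qᵢ) over the active causes.
P(positive screen | lab handling error, poppy-seed meal) = 0.96276×0.876 + 0.99069×0.124 = 0.843378 + 0.122846 = 0.966224
Restricting to configurations with actual drug use present: 0.99069×0.124 = 0.122846.
So P(actual drug use | positive screen, lab handling error, poppy-seed meal) = 0.122846/0.966224 ≈ 0.127.

Pr(actual drug use | positive screen, lab handling error, poppy-seed meal) ≈ 0.127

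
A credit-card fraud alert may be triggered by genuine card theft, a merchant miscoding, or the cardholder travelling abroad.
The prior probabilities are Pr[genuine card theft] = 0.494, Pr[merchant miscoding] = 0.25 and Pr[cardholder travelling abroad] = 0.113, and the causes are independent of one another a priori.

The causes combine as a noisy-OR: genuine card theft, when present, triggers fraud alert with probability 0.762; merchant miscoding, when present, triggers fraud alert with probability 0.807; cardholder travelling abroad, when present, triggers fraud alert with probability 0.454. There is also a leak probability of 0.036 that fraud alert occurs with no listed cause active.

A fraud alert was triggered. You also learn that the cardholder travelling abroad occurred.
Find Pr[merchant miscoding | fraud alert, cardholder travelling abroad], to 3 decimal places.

Under noisy-OR, P(fraud alert | causes) = 1 − (1−0.036)·∏(1−qᵢ) over the active causes.
Sum P(fraud alert|·) weighted by the priors over the 4 (genuine card theft, merchant miscoding) configurations:
  P(fraud alert | cardholder travelling abroad) = 0.473656·0.506·0.75 + 0.898416·0.506·0.25 + 0.87473·0.494·0.75 + 0.975823·0.494·0.25
        = 0.179752 + 0.113650 + 0.324087 + 0.120514 = 0.738003
The terms with merchant miscoding present sum to 0.234164, so
  P(merchant miscoding | fraud alert, cardholder travelling abroad) = 0.234164 / 0.738003 ≈ 0.317

Pr[merchant miscoding | fraud alert, cardholder travelling abroad] ≈ 0.317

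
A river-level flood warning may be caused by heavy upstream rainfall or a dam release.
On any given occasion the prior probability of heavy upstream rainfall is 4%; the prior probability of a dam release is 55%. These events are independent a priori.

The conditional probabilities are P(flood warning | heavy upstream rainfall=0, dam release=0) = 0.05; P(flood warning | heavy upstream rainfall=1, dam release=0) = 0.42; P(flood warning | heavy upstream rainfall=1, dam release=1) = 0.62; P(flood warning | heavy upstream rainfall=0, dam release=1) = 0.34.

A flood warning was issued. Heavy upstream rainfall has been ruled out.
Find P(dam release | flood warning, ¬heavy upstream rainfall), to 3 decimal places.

P(flood warning | ¬heavy upstream rainfall) = 0.05*0.45 + 0.34*0.55 = 0.022500 + 0.187000 = 0.209500
Restricting to configurations with dam release present: 0.34*0.55 = 0.187000.
Hence the posterior is 0.187000/0.209500 ≈ 0.893.

P(dam release | flood warning, ¬heavy upstream rainfall) ≈ 0.893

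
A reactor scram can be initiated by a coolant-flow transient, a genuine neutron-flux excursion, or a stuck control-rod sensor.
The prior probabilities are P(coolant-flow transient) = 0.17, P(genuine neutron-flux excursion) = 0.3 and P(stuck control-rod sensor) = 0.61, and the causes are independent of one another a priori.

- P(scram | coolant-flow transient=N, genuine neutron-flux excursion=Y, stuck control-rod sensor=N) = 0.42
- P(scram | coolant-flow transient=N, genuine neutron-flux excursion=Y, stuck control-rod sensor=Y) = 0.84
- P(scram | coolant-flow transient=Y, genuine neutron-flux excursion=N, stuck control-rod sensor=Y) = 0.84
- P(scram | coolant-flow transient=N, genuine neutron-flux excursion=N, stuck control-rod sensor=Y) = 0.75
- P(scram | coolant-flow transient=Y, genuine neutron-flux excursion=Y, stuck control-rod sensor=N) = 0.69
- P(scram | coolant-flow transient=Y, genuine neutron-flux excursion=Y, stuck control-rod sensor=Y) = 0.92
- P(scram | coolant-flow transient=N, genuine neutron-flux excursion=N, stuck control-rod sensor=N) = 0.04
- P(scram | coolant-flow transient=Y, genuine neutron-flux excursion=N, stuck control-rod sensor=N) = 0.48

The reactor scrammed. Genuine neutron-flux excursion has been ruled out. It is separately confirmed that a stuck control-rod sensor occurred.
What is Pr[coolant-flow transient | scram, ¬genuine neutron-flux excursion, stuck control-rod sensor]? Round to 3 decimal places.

P(scram | ¬genuine neutron-flux excursion, stuck control-rod sensor) = 0.75*0.83 + 0.84*0.17 = 0.622500 + 0.142800 = 0.765300
The coolant-flow transient-present share is 0.84*0.17 = 0.142800.
So P(coolant-flow transient | scram, ¬genuine neutron-flux excursion, stuck control-rod sensor) = 0.142800/0.765300 ≈ 0.187.

Pr[coolant-flow transient | scram, ¬genuine neutron-flux excursion, stuck control-rod sensor] ≈ 0.187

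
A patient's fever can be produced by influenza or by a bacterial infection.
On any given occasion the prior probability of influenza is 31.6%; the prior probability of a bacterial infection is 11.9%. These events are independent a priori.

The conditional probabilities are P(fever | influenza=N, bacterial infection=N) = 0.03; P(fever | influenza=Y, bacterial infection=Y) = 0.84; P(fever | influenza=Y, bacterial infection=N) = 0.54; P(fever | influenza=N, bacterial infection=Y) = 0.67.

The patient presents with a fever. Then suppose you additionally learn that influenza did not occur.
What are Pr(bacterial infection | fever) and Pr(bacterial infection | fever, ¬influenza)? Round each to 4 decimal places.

Pr(bacterial infection | fever) ≈ 0.3384; Pr(bacterial infection | fever, ¬influenza) ≈ 0.7510

Weight on bacterial infection=true, given the evidence: 0.054535 + 0.031587 = 0.086122
The normalizing constant is 0.03*0.684*0.881 + 0.67*0.684*0.119 + 0.54*0.316*0.881 + 0.84*0.316*0.119 = 0.254534
P(bacterial infection | fever) = 0.086122/0.254534 ≈ 0.3384

Now also conditioning on influenza≠true:
Enumerate both values of bacterial infection and weight by the priors:
  P(fever | ¬influenza) = 0.03×0.881 + 0.67×0.119
        = 0.026430 + 0.079730 = 0.106160
Configurations with bacterial infection contribute 0.079730, so
  P(bacterial infection | fever, ¬influenza) = 0.079730 / 0.106160 ≈ 0.7510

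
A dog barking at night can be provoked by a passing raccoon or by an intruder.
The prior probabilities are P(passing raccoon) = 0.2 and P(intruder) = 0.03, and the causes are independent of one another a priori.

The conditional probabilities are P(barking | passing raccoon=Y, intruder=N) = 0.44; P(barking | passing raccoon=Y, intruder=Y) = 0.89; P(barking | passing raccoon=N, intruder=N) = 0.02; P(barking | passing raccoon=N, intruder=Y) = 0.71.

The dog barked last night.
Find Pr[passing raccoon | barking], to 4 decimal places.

Pr[passing raccoon | barking] ≈ 0.7358

Numerator (weight on configurations with passing raccoon): 0.085360 + 0.005340 = 0.090700
Denominator P(barking): 0.02·0.8·0.97 + 0.71·0.8·0.03 + 0.44·0.2·0.97 + 0.89·0.2·0.03 = 0.123260
P(passing raccoon | barking) = 0.090700/0.123260 ≈ 0.7358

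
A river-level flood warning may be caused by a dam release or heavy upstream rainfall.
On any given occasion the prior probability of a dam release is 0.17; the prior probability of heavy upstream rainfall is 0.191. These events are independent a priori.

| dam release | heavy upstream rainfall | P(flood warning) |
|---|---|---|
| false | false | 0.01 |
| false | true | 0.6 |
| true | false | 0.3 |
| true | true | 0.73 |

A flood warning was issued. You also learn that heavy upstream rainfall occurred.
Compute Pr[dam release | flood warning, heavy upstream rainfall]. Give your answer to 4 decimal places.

Pr[dam release | flood warning, heavy upstream rainfall] ≈ 0.1995

P(flood warning | heavy upstream rainfall) = 0.6·0.83 + 0.73·0.17 = 0.498000 + 0.124100 = 0.622100
Restricting to configurations with dam release present: 0.73·0.17 = 0.124100.
So P(dam release | flood warning, heavy upstream rainfall) = 0.124100/0.622100 ≈ 0.1995.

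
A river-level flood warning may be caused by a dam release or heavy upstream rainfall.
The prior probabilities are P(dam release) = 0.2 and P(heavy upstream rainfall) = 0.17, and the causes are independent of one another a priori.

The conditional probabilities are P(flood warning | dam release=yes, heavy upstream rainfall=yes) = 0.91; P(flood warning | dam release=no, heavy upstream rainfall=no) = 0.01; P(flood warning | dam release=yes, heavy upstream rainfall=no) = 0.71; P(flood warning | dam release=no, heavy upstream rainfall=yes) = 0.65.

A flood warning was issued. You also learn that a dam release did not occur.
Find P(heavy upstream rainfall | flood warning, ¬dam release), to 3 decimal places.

For the numerator, keep only heavy upstream rainfall=true terms: 0.65*0.17 = 0.110500
Normalizer over all consistent configurations: 0.01*0.83 + 0.65*0.17 = 0.118800
Posterior = 0.110500 / 0.118800 ≈ 0.930

P(heavy upstream rainfall | flood warning, ¬dam release) ≈ 0.930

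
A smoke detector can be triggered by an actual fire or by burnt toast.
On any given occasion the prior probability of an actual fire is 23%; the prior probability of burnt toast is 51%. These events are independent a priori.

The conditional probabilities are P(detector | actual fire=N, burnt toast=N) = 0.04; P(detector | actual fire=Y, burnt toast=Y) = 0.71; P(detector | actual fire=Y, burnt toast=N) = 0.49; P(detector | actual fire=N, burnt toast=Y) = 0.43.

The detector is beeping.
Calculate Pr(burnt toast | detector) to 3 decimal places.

Pr(burnt toast | detector) ≈ 0.782

Enumerate the 4 (actual fire, burnt toast) configurations and weight by the priors:
  P(detector) = 0.04·0.77·0.49 + 0.43·0.77·0.51 + 0.49·0.23·0.49 + 0.71·0.23·0.51
        = 0.015092 + 0.168861 + 0.055223 + 0.083283 = 0.322459
The terms with burnt toast present sum to 0.252144, so
  P(burnt toast | detector) = 0.252144 / 0.322459 ≈ 0.782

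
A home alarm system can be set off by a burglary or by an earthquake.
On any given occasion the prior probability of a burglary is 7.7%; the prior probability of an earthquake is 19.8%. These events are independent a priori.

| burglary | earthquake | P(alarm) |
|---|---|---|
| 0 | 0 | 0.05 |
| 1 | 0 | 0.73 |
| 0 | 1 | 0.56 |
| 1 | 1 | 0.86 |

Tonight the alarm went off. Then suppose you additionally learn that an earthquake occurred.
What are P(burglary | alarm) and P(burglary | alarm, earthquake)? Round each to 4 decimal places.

P(alarm) = 0.05×0.923×0.802 + 0.56×0.923×0.198 + 0.73×0.077×0.802 + 0.86×0.077×0.198 = 0.037012 + 0.102342 + 0.045080 + 0.013112 = 0.197546
Of this, 0.058192 comes from 0.045080 + 0.013112 (the burglary=true cases).
Hence the posterior is 0.058192/0.197546 ≈ 0.2946.

With the extra evidence:
Numerator (weight on configurations with burglary): 0.86·0.077 = 0.066220
The normalizing constant is 0.56·0.923 + 0.86·0.077 = 0.583100
P(burglary | alarm, earthquake) = 0.066220/0.583100 ≈ 0.1136

P(burglary | alarm) ≈ 0.2946; P(burglary | alarm, earthquake) ≈ 0.1136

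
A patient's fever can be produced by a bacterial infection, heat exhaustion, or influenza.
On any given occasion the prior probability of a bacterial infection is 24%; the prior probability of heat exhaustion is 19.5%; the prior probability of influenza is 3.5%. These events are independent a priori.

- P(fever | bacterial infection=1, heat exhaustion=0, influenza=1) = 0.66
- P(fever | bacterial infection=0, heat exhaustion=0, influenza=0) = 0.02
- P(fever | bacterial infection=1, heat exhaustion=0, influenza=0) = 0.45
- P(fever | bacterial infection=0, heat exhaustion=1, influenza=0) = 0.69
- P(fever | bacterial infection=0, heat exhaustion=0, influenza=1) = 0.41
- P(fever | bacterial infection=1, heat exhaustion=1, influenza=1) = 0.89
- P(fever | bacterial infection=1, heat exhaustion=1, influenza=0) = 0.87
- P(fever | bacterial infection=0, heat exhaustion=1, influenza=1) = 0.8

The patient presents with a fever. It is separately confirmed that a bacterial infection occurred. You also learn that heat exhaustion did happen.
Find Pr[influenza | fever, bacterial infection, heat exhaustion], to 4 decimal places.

P(fever | bacterial infection, heat exhaustion) = 0.87×0.965 + 0.89×0.035 = 0.839550 + 0.031150 = 0.870700
Of this, 0.031150 comes from 0.89×0.035 (the influenza=true cases).
P(influenza | fever, bacterial infection, heat exhaustion) = 0.031150 / 0.870700 ≈ 0.0358

Pr[influenza | fever, bacterial infection, heat exhaustion] ≈ 0.0358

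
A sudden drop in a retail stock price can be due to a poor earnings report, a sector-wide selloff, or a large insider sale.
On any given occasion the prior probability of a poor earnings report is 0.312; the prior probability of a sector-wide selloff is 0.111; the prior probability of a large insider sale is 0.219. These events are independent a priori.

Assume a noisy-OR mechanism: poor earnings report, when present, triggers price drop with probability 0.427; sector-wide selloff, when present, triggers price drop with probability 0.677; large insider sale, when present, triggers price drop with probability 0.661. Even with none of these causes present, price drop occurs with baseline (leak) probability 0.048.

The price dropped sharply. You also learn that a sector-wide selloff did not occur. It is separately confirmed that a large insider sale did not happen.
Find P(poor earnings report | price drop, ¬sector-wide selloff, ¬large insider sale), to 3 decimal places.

P(poor earnings report | price drop, ¬sector-wide selloff, ¬large insider sale) ≈ 0.811

Under noisy-OR, P(price drop | causes) = 1 − (1−0.048)·∏(1−qᵢ) over the active causes.
For the numerator, keep only poor earnings report=true terms: 0.454504*0.312 = 0.141805
Denominator P(price drop | ¬sector-wide selloff, ¬large insider sale): 0.048*0.688 + 0.454504*0.312 = 0.174829
Posterior = 0.141805 / 0.174829 ≈ 0.811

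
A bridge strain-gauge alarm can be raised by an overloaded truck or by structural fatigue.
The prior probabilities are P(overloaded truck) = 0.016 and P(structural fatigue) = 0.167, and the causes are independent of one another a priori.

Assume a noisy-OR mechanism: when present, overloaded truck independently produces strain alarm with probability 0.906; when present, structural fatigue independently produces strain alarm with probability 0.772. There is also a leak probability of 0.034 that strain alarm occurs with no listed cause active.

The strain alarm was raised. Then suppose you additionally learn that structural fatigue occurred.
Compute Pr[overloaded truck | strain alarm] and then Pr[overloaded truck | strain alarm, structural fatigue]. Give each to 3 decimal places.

Pr[overloaded truck | strain alarm] ≈ 0.086; Pr[overloaded truck | strain alarm, structural fatigue] ≈ 0.020

Under noisy-OR, P(strain alarm | causes) = 1 − (1−0.034)·∏(1−qᵢ) over the active causes.
Enumerate the 4 (overloaded truck, structural fatigue) configurations and weight by the priors:
  P(strain alarm) = 0.034×0.984×0.833 + 0.779752×0.984×0.167 + 0.909196×0.016×0.833 + 0.979297×0.016×0.167
        = 0.027869 + 0.128135 + 0.012118 + 0.002617 = 0.170739
The terms with overloaded truck present sum to 0.014735, so
  P(overloaded truck | strain alarm) = 0.014735 / 0.170739 ≈ 0.086

Now also conditioning on structural fatigue=true:
For the numerator, keep only overloaded truck=true terms: 0.979297*0.016 = 0.015669
The normalizing constant is 0.779752*0.984 + 0.979297*0.016 = 0.782945
P(overloaded truck | strain alarm, structural fatigue) = 0.015669/0.782945 ≈ 0.020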